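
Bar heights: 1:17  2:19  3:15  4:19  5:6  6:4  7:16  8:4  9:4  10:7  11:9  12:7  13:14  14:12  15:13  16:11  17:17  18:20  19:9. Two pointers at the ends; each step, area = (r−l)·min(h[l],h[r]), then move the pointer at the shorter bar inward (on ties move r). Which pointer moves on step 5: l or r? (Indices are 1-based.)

l=1 r=19: min(17,9)*18=162 best=162 *, r--
l=1 r=18: min(17,20)*17=289 best=289 *, l++
l=2 r=18: min(19,20)*16=304 best=304 *, l++
l=3 r=18: min(15,20)*15=225 best=304, l++
l=4 r=18: min(19,20)*14=266 best=304, l++

l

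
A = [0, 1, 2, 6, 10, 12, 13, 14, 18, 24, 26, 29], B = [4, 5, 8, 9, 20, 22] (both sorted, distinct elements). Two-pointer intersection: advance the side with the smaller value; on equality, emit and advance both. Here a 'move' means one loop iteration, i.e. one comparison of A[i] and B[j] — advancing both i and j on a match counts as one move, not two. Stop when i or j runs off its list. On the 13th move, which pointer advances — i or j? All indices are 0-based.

i=0 j=0: 0<4, i++
i=1 j=0: 1<4, i++
i=2 j=0: 2<4, i++
i=3 j=0: 6>4, j++
i=3 j=1: 6>5, j++
i=3 j=2: 6<8, i++
i=4 j=2: 10>8, j++
i=4 j=3: 10>9, j++
i=4 j=4: 10<20, i++
i=5 j=4: 12<20, i++
i=6 j=4: 13<20, i++
i=7 j=4: 14<20, i++
i=8 j=4: 18<20, i++

i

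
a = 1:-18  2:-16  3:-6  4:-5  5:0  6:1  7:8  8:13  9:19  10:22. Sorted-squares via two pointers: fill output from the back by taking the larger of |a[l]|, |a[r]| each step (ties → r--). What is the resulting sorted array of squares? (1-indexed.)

[0, 1, 25, 36, 64, 169, 256, 324, 361, 484]

[1,10] |-18|<=|22| out[10]=484 → r--
[1,9] |-18|<=|19| out[9]=361 → r--
[1,8] |-18|>|13| out[8]=324 → l++
[2,8] |-16|>|13| out[7]=256 → l++
[3,8] |-6|<=|13| out[6]=169 → r--
[3,7] |-6|<=|8| out[5]=64 → r--
[3,6] |-6|>|1| out[4]=36 → l++
[4,6] |-5|>|1| out[3]=25 → l++
[5,6] |0|<=|1| out[2]=1 → r--
[5,5] |0|<=|0| out[1]=0 → r--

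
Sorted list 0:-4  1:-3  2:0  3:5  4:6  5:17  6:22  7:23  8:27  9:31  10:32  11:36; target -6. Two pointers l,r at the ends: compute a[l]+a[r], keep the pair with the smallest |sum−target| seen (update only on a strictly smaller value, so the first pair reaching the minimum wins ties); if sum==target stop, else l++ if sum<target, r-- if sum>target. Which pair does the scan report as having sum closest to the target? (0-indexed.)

[0,11] -4+36=32 d=38 * → r--
[0,10] -4+32=28 d=34 * → r--
[0,9] -4+31=27 d=33 * → r--
[0,8] -4+27=23 d=29 * → r--
[0,7] -4+23=19 d=25 * → r--
[0,6] -4+22=18 d=24 * → r--
[0,5] -4+17=13 d=19 * → r--
[0,4] -4+6=2 d=8 * → r--
[0,3] -4+5=1 d=7 * → r--
[0,2] -4+0=-4 d=2 * → r--
[0,1] -4+-3=-7 d=1 * → l++

pair (-4, -3) with sum -7 (|Δ|=1)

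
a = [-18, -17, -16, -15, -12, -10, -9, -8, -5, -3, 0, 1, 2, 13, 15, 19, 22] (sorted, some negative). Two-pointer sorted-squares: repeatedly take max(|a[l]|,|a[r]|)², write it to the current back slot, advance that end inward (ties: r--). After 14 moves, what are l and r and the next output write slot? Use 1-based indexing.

l=11, r=13, next write slot=3

l=1 r=17: |-18|<=|22| out[17]=484, r--
l=1 r=16: |-18|<=|19| out[16]=361, r--
l=1 r=15: |-18|>|15| out[15]=324, l++
l=2 r=15: |-17|>|15| out[14]=289, l++
l=3 r=15: |-16|>|15| out[13]=256, l++
l=4 r=15: |-15|<=|15| out[12]=225, r--
l=4 r=14: |-15|>|13| out[11]=225, l++
l=5 r=14: |-12|<=|13| out[10]=169, r--
l=5 r=13: |-12|>|2| out[9]=144, l++
l=6 r=13: |-10|>|2| out[8]=100, l++
l=7 r=13: |-9|>|2| out[7]=81, l++
l=8 r=13: |-8|>|2| out[6]=64, l++
l=9 r=13: |-5|>|2| out[5]=25, l++
l=10 r=13: |-3|>|2| out[4]=9, l++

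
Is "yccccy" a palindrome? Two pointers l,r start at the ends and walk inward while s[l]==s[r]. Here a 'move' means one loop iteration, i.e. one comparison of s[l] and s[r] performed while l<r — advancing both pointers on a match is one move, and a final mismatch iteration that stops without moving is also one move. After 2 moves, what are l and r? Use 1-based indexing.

[1,6] 'y'=='y' → l++,r--
[2,5] 'c'=='c' → l++,r--

l=3, r=4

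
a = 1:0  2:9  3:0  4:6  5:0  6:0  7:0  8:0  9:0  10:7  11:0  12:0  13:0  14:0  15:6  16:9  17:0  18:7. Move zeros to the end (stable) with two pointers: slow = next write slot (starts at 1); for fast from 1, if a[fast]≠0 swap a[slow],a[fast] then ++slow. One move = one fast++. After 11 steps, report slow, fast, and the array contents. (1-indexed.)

slow=4, fast=12, a=[9, 6, 7, 0, 0, 0, 0, 0, 0, 0, 0, 0, 0, 0, 6, 9, 0, 7]

(s=1,f=1) a[fast]=0 → fast++
(s=1,f=2) a[fast]=9≠0 swap→a[1]=9 → slow++,fast++
(s=2,f=3) a[fast]=0 → fast++
(s=2,f=4) a[fast]=6≠0 swap→a[2]=6 → slow++,fast++
(s=3,f=5) a[fast]=0 → fast++
(s=3,f=6) a[fast]=0 → fast++
(s=3,f=7) a[fast]=0 → fast++
(s=3,f=8) a[fast]=0 → fast++
(s=3,f=9) a[fast]=0 → fast++
(s=3,f=10) a[fast]=7≠0 swap→a[3]=7 → slow++,fast++
(s=4,f=11) a[fast]=0 → fast++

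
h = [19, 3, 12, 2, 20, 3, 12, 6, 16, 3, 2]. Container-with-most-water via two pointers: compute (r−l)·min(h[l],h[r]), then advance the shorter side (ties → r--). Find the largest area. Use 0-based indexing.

l=0 r=10: min(19,2)*10=20 best=20 *, r--
l=0 r=9: min(19,3)*9=27 best=27 *, r--
l=0 r=8: min(19,16)*8=128 best=128 *, r--
l=0 r=7: min(19,6)*7=42 best=128, r--
l=0 r=6: min(19,12)*6=72 best=128, r--
l=0 r=5: min(19,3)*5=15 best=128, r--
l=0 r=4: min(19,20)*4=76 best=128, l++
l=1 r=4: min(3,20)*3=9 best=128, l++
l=2 r=4: min(12,20)*2=24 best=128, l++
l=3 r=4: min(2,20)*1=2 best=128, l++

max area = 128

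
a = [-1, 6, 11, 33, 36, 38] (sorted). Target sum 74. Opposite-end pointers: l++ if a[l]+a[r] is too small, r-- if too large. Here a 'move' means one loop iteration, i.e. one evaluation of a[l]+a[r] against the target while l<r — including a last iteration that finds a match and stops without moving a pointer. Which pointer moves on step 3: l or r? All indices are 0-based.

l=0 r=5: -1+38=37 <74, l++
l=1 r=5: 6+38=44 <74, l++
l=2 r=5: 11+38=49 <74, l++

l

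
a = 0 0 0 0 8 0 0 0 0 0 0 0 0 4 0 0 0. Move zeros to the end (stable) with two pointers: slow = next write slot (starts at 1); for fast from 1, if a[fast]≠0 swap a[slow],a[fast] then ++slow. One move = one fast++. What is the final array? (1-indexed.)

slow=1 fast=1: a[fast]=0, fast++
slow=1 fast=2: a[fast]=0, fast++
slow=1 fast=3: a[fast]=0, fast++
slow=1 fast=4: a[fast]=0, fast++
slow=1 fast=5: a[fast]=8≠0 swap→a[1]=8, slow++,fast++
slow=2 fast=6: a[fast]=0, fast++
slow=2 fast=7: a[fast]=0, fast++
slow=2 fast=8: a[fast]=0, fast++
slow=2 fast=9: a[fast]=0, fast++
slow=2 fast=10: a[fast]=0, fast++
slow=2 fast=11: a[fast]=0, fast++
slow=2 fast=12: a[fast]=0, fast++
slow=2 fast=13: a[fast]=0, fast++
slow=2 fast=14: a[fast]=4≠0 swap→a[2]=4, slow++,fast++
slow=3 fast=15: a[fast]=0, fast++
slow=3 fast=16: a[fast]=0, fast++
slow=3 fast=17: a[fast]=0, fast++

[8, 4, 0, 0, 0, 0, 0, 0, 0, 0, 0, 0, 0, 0, 0, 0, 0]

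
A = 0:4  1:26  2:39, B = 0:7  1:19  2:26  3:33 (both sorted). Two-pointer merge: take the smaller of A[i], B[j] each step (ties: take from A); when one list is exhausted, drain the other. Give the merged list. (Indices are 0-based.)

[4, 7, 19, 26, 26, 33, 39]

[i=0,j=0] A[i]=4<=B[j]=7 take 4 → i++
[i=1,j=0] A[i]=26>B[j]=7 take 7 → j++
[i=1,j=1] A[i]=26>B[j]=19 take 19 → j++
[i=1,j=2] A[i]=26<=B[j]=26 take 26 → i++
[i=2,j=2] A[i]=39>B[j]=26 take 26 → j++
[i=2,j=3] A[i]=39>B[j]=33 take 33 → j++
[i=2,j=4] B done, take A[i]=39 → i++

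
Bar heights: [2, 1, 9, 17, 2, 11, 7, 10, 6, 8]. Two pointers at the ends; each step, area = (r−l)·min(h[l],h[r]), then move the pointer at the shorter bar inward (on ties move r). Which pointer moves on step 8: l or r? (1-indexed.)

r

l=1 r=10: min(2,8)*9=18 best=18 *, l++
l=2 r=10: min(1,8)*8=8 best=18, l++
l=3 r=10: min(9,8)*7=56 best=56 *, r--
l=3 r=9: min(9,6)*6=36 best=56, r--
l=3 r=8: min(9,10)*5=45 best=56, l++
l=4 r=8: min(17,10)*4=40 best=56, r--
l=4 r=7: min(17,7)*3=21 best=56, r--
l=4 r=6: min(17,11)*2=22 best=56, r--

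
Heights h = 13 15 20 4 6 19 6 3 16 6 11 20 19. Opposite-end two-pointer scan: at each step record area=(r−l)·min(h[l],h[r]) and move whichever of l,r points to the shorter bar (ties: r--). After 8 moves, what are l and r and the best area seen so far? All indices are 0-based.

l=2, r=6, best area=190

[0,12] min(13,19)*12=156 best=156 * → l++
[1,12] min(15,19)*11=165 best=165 * → l++
[2,12] min(20,19)*10=190 best=190 * → r--
[2,11] min(20,20)*9=180 best=190 → r--
[2,10] min(20,11)*8=88 best=190 → r--
[2,9] min(20,6)*7=42 best=190 → r--
[2,8] min(20,16)*6=96 best=190 → r--
[2,7] min(20,3)*5=15 best=190 → r--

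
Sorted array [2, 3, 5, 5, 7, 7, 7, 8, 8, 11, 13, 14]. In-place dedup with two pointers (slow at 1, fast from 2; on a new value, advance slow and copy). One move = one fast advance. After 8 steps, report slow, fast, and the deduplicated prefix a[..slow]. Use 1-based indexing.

slow=5, fast=10, prefix=[2, 3, 5, 7, 8]

(s=1,f=2) a[fast]=3≠a[slow]=2 write a[2]=3 → slow++,fast++
(s=2,f=3) a[fast]=5≠a[slow]=3 write a[3]=5 → slow++,fast++
(s=3,f=4) a[fast]=5=a[slow] dup → fast++
(s=3,f=5) a[fast]=7≠a[slow]=5 write a[4]=7 → slow++,fast++
(s=4,f=6) a[fast]=7=a[slow] dup → fast++
(s=4,f=7) a[fast]=7=a[slow] dup → fast++
(s=4,f=8) a[fast]=8≠a[slow]=7 write a[5]=8 → slow++,fast++
(s=5,f=9) a[fast]=8=a[slow] dup → fast++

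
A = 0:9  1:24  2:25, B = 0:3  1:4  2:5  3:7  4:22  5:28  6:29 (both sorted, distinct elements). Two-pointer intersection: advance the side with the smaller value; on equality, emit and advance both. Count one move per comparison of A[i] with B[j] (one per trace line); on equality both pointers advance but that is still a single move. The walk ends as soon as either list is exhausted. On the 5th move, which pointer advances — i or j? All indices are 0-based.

[i=0,j=0] 9>3 → j++
[i=0,j=1] 9>4 → j++
[i=0,j=2] 9>5 → j++
[i=0,j=3] 9>7 → j++
[i=0,j=4] 9<22 → i++

i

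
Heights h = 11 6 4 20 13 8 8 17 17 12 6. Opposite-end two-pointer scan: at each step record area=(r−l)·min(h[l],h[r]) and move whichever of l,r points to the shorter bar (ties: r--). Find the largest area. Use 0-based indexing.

max area = 99

l=0 r=10: min(11,6)*10=60 best=60 *, r--
l=0 r=9: min(11,12)*9=99 best=99 *, l++
l=1 r=9: min(6,12)*8=48 best=99, l++
l=2 r=9: min(4,12)*7=28 best=99, l++
l=3 r=9: min(20,12)*6=72 best=99, r--
l=3 r=8: min(20,17)*5=85 best=99, r--
l=3 r=7: min(20,17)*4=68 best=99, r--
l=3 r=6: min(20,8)*3=24 best=99, r--
l=3 r=5: min(20,8)*2=16 best=99, r--
l=3 r=4: min(20,13)*1=13 best=99, r--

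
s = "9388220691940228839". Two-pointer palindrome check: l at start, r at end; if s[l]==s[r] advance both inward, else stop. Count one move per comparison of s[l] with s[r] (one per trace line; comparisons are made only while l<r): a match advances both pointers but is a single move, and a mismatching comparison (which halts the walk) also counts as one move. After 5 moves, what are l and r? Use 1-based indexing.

l=6, r=14

[1,19] '9'=='9' → l++,r--
[2,18] '3'=='3' → l++,r--
[3,17] '8'=='8' → l++,r--
[4,16] '8'=='8' → l++,r--
[5,15] '2'=='2' → l++,r--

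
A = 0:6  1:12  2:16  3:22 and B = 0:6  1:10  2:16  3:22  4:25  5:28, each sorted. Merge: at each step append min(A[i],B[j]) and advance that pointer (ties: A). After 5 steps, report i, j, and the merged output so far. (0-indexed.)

[i=0,j=0] A[i]=6<=B[j]=6 take 6 → i++
[i=1,j=0] A[i]=12>B[j]=6 take 6 → j++
[i=1,j=1] A[i]=12>B[j]=10 take 10 → j++
[i=1,j=2] A[i]=12<=B[j]=16 take 12 → i++
[i=2,j=2] A[i]=16<=B[j]=16 take 16 → i++

i=3, j=2, merged so far=[6, 6, 10, 12, 16]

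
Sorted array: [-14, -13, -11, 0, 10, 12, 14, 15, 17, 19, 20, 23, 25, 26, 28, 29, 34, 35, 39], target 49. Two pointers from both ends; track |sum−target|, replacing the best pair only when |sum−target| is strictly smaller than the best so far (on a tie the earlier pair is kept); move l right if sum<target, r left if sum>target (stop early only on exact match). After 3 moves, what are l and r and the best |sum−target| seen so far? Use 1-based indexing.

l=4, r=19, best |Δ|=21

l=1 r=19: -14+39=25 d=24 *, l++
l=2 r=19: -13+39=26 d=23 *, l++
l=3 r=19: -11+39=28 d=21 *, l++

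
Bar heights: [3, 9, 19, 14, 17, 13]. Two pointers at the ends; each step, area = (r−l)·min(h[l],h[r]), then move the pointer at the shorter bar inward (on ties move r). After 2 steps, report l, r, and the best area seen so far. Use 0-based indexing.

[0,5] min(3,13)*5=15 best=15 * → l++
[1,5] min(9,13)*4=36 best=36 * → l++

l=2, r=5, best area=36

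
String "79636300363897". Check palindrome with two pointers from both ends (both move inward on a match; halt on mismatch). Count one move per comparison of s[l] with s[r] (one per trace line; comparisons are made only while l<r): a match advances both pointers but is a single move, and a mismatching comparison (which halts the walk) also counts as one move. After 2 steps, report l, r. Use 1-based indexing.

[1,14] '7'=='7' → l++,r--
[2,13] '9'=='9' → l++,r--

l=3, r=12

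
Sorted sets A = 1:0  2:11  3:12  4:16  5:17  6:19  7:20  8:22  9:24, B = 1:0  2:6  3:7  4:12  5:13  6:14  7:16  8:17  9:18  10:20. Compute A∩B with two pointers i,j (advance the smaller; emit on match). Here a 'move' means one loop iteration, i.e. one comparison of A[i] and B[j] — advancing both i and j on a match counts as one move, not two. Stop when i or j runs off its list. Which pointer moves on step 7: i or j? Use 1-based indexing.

i=1 j=1: 0==0 emit, i++,j++
i=2 j=2: 11>6, j++
i=2 j=3: 11>7, j++
i=2 j=4: 11<12, i++
i=3 j=4: 12==12 emit, i++,j++
i=4 j=5: 16>13, j++
i=4 j=6: 16>14, j++

j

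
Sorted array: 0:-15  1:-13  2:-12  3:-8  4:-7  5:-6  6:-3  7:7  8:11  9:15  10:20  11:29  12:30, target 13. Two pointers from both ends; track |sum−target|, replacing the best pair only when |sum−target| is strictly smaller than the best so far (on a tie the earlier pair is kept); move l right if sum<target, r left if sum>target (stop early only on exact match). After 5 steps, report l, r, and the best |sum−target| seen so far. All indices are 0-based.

[0,12] -15+30=15 d=2 * → r--
[0,11] -15+29=14 d=1 * → r--
[0,10] -15+20=5 d=8 → l++
[1,10] -13+20=7 d=6 → l++
[2,10] -12+20=8 d=5 → l++

l=3, r=10, best |Δ|=1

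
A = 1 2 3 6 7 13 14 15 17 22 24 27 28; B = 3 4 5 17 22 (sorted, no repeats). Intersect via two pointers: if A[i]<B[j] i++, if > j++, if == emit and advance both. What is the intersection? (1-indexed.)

intersection = [3, 17, 22]

[i=1,j=1] 1<3 → i++
[i=2,j=1] 2<3 → i++
[i=3,j=1] 3==3 emit → i++,j++
[i=4,j=2] 6>4 → j++
[i=4,j=3] 6>5 → j++
[i=4,j=4] 6<17 → i++
[i=5,j=4] 7<17 → i++
[i=6,j=4] 13<17 → i++
[i=7,j=4] 14<17 → i++
[i=8,j=4] 15<17 → i++
[i=9,j=4] 17==17 emit → i++,j++
[i=10,j=5] 22==22 emit → i++,j++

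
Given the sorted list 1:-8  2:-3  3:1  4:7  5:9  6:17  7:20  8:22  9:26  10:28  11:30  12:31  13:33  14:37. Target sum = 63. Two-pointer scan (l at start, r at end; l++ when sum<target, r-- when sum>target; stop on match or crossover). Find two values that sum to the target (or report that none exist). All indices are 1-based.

(26, 37)

l=1 r=14: -8+37=29 <63, l++
l=2 r=14: -3+37=34 <63, l++
l=3 r=14: 1+37=38 <63, l++
l=4 r=14: 7+37=44 <63, l++
l=5 r=14: 9+37=46 <63, l++
l=6 r=14: 17+37=54 <63, l++
l=7 r=14: 20+37=57 <63, l++
l=8 r=14: 22+37=59 <63, l++
l=9 r=14: 26+37=63, found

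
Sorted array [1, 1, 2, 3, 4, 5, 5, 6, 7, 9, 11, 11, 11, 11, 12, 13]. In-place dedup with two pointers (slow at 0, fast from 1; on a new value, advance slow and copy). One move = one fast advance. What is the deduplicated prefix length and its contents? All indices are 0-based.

length 11; prefix = [1, 2, 3, 4, 5, 6, 7, 9, 11, 12, 13]

(s=0,f=1) a[fast]=1=a[slow] dup → fast++
(s=0,f=2) a[fast]=2≠a[slow]=1 write a[1]=2 → slow++,fast++
(s=1,f=3) a[fast]=3≠a[slow]=2 write a[2]=3 → slow++,fast++
(s=2,f=4) a[fast]=4≠a[slow]=3 write a[3]=4 → slow++,fast++
(s=3,f=5) a[fast]=5≠a[slow]=4 write a[4]=5 → slow++,fast++
(s=4,f=6) a[fast]=5=a[slow] dup → fast++
(s=4,f=7) a[fast]=6≠a[slow]=5 write a[5]=6 → slow++,fast++
(s=5,f=8) a[fast]=7≠a[slow]=6 write a[6]=7 → slow++,fast++
(s=6,f=9) a[fast]=9≠a[slow]=7 write a[7]=9 → slow++,fast++
(s=7,f=10) a[fast]=11≠a[slow]=9 write a[8]=11 → slow++,fast++
(s=8,f=11) a[fast]=11=a[slow] dup → fast++
(s=8,f=12) a[fast]=11=a[slow] dup → fast++
(s=8,f=13) a[fast]=11=a[slow] dup → fast++
(s=8,f=14) a[fast]=12≠a[slow]=11 write a[9]=12 → slow++,fast++
(s=9,f=15) a[fast]=13≠a[slow]=12 write a[10]=13 → slow++,fast++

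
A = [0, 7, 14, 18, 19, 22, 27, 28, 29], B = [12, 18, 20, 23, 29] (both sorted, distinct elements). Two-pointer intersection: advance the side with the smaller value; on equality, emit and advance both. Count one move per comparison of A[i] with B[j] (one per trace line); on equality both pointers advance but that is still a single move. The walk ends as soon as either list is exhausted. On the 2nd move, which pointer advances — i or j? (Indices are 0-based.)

[i=0,j=0] 0<12 → i++
[i=1,j=0] 7<12 → i++

i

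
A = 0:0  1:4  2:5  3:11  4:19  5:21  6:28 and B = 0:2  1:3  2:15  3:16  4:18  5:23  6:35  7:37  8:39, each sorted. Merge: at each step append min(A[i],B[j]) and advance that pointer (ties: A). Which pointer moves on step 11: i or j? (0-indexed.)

i

[i=0,j=0] A[i]=0<=B[j]=2 take 0 → i++
[i=1,j=0] A[i]=4>B[j]=2 take 2 → j++
[i=1,j=1] A[i]=4>B[j]=3 take 3 → j++
[i=1,j=2] A[i]=4<=B[j]=15 take 4 → i++
[i=2,j=2] A[i]=5<=B[j]=15 take 5 → i++
[i=3,j=2] A[i]=11<=B[j]=15 take 11 → i++
[i=4,j=2] A[i]=19>B[j]=15 take 15 → j++
[i=4,j=3] A[i]=19>B[j]=16 take 16 → j++
[i=4,j=4] A[i]=19>B[j]=18 take 18 → j++
[i=4,j=5] A[i]=19<=B[j]=23 take 19 → i++
[i=5,j=5] A[i]=21<=B[j]=23 take 21 → i++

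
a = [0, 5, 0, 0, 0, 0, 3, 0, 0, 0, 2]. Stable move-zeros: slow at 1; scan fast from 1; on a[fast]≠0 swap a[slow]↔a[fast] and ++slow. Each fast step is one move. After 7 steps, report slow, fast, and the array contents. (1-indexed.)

slow=3, fast=8, a=[5, 3, 0, 0, 0, 0, 0, 0, 0, 0, 2]

(s=1,f=1) a[fast]=0 → fast++
(s=1,f=2) a[fast]=5≠0 swap→a[1]=5 → slow++,fast++
(s=2,f=3) a[fast]=0 → fast++
(s=2,f=4) a[fast]=0 → fast++
(s=2,f=5) a[fast]=0 → fast++
(s=2,f=6) a[fast]=0 → fast++
(s=2,f=7) a[fast]=3≠0 swap→a[2]=3 → slow++,fast++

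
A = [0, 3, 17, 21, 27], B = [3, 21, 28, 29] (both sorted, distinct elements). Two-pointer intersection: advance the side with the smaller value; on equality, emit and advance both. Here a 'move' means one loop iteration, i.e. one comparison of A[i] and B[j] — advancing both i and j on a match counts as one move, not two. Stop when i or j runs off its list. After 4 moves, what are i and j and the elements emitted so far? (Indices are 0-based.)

[i=0,j=0] 0<3 → i++
[i=1,j=0] 3==3 emit → i++,j++
[i=2,j=1] 17<21 → i++
[i=3,j=1] 21==21 emit → i++,j++

i=4, j=2, emitted=[3, 21]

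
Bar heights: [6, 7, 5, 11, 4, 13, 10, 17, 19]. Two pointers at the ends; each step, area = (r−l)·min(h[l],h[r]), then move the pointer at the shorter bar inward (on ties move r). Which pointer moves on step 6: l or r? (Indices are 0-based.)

[0,8] min(6,19)*8=48 best=48 * → l++
[1,8] min(7,19)*7=49 best=49 * → l++
[2,8] min(5,19)*6=30 best=49 → l++
[3,8] min(11,19)*5=55 best=55 * → l++
[4,8] min(4,19)*4=16 best=55 → l++
[5,8] min(13,19)*3=39 best=55 → l++

l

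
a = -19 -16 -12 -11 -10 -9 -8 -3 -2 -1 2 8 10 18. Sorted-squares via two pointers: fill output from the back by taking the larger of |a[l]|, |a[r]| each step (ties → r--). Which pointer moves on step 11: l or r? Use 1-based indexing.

l

[1,14] |-19|>|18| out[14]=361 → l++
[2,14] |-16|<=|18| out[13]=324 → r--
[2,13] |-16|>|10| out[12]=256 → l++
[3,13] |-12|>|10| out[11]=144 → l++
[4,13] |-11|>|10| out[10]=121 → l++
[5,13] |-10|<=|10| out[9]=100 → r--
[5,12] |-10|>|8| out[8]=100 → l++
[6,12] |-9|>|8| out[7]=81 → l++
[7,12] |-8|<=|8| out[6]=64 → r--
[7,11] |-8|>|2| out[5]=64 → l++
[8,11] |-3|>|2| out[4]=9 → l++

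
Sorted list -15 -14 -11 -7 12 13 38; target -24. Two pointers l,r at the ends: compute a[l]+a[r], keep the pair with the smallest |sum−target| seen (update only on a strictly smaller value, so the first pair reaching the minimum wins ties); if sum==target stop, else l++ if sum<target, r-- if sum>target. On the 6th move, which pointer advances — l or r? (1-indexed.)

l

l=1 r=7: -15+38=23 d=47 *, r--
l=1 r=6: -15+13=-2 d=22 *, r--
l=1 r=5: -15+12=-3 d=21 *, r--
l=1 r=4: -15+-7=-22 d=2 *, r--
l=1 r=3: -15+-11=-26 d=2, l++
l=2 r=3: -14+-11=-25 d=1 *, l++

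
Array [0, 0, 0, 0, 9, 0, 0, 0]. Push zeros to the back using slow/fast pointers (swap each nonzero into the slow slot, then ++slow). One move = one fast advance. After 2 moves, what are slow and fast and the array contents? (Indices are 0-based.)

slow=0, fast=2, a=[0, 0, 0, 0, 9, 0, 0, 0]

(s=0,f=0) a[fast]=0 → fast++
(s=0,f=1) a[fast]=0 → fast++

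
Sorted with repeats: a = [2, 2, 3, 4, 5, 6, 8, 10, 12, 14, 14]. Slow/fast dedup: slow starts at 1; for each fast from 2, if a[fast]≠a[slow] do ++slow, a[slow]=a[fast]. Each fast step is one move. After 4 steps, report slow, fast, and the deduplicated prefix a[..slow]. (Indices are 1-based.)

(s=1,f=2) a[fast]=2=a[slow] dup → fast++
(s=1,f=3) a[fast]=3≠a[slow]=2 write a[2]=3 → slow++,fast++
(s=2,f=4) a[fast]=4≠a[slow]=3 write a[3]=4 → slow++,fast++
(s=3,f=5) a[fast]=5≠a[slow]=4 write a[4]=5 → slow++,fast++

slow=4, fast=6, prefix=[2, 3, 4, 5]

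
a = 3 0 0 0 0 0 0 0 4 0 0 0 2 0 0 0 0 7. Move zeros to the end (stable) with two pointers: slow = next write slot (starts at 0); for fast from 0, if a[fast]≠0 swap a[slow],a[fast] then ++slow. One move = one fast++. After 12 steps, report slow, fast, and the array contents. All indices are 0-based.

slow=0 fast=0: a[fast]=3≠0 swap→a[0]=3, slow++,fast++
slow=1 fast=1: a[fast]=0, fast++
slow=1 fast=2: a[fast]=0, fast++
slow=1 fast=3: a[fast]=0, fast++
slow=1 fast=4: a[fast]=0, fast++
slow=1 fast=5: a[fast]=0, fast++
slow=1 fast=6: a[fast]=0, fast++
slow=1 fast=7: a[fast]=0, fast++
slow=1 fast=8: a[fast]=4≠0 swap→a[1]=4, slow++,fast++
slow=2 fast=9: a[fast]=0, fast++
slow=2 fast=10: a[fast]=0, fast++
slow=2 fast=11: a[fast]=0, fast++

slow=2, fast=12, a=[3, 4, 0, 0, 0, 0, 0, 0, 0, 0, 0, 0, 2, 0, 0, 0, 0, 7]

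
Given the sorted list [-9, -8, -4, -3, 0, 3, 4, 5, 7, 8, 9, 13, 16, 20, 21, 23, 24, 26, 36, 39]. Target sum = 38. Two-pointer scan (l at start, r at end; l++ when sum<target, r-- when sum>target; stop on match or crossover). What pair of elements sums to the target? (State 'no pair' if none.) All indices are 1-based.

l=1 r=20: -9+39=30 <38, l++
l=2 r=20: -8+39=31 <38, l++
l=3 r=20: -4+39=35 <38, l++
l=4 r=20: -3+39=36 <38, l++
l=5 r=20: 0+39=39 >38, r--
l=5 r=19: 0+36=36 <38, l++
l=6 r=19: 3+36=39 >38, r--
l=6 r=18: 3+26=29 <38, l++
l=7 r=18: 4+26=30 <38, l++
l=8 r=18: 5+26=31 <38, l++
l=9 r=18: 7+26=33 <38, l++
l=10 r=18: 8+26=34 <38, l++
l=11 r=18: 9+26=35 <38, l++
l=12 r=18: 13+26=39 >38, r--
l=12 r=17: 13+24=37 <38, l++
l=13 r=17: 16+24=40 >38, r--
l=13 r=16: 16+23=39 >38, r--
l=13 r=15: 16+21=37 <38, l++
l=14 r=15: 20+21=41 >38, r--

no pair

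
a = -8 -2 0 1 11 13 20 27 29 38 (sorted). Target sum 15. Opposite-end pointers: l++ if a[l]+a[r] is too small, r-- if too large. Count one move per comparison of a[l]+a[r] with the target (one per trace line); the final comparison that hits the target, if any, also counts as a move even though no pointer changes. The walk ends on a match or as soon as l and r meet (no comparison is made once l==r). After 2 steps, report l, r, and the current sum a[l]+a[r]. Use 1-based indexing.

l=1, r=8, sum=19

[1,10] -8+38=30 >15 → r--
[1,9] -8+29=21 >15 → r--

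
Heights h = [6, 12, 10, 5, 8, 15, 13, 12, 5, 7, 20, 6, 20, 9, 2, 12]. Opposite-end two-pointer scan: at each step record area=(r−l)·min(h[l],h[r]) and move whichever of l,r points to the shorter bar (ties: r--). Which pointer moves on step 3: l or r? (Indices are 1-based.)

l=1 r=16: min(6,12)*15=90 best=90 *, l++
l=2 r=16: min(12,12)*14=168 best=168 *, r--
l=2 r=15: min(12,2)*13=26 best=168, r--

r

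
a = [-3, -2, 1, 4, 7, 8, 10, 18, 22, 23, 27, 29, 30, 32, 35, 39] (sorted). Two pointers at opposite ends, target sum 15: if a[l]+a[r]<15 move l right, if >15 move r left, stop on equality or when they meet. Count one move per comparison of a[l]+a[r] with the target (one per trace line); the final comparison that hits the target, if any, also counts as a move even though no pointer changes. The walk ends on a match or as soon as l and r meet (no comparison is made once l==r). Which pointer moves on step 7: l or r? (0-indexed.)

[0,15] -3+39=36 >15 → r--
[0,14] -3+35=32 >15 → r--
[0,13] -3+32=29 >15 → r--
[0,12] -3+30=27 >15 → r--
[0,11] -3+29=26 >15 → r--
[0,10] -3+27=24 >15 → r--
[0,9] -3+23=20 >15 → r--

r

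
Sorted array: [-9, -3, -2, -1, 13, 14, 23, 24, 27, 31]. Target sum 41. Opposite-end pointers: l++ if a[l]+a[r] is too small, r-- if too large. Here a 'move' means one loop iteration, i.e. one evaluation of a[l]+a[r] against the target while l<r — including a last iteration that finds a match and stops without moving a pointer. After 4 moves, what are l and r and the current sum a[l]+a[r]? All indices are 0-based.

[0,9] -9+31=22 <41 → l++
[1,9] -3+31=28 <41 → l++
[2,9] -2+31=29 <41 → l++
[3,9] -1+31=30 <41 → l++

l=4, r=9, sum=44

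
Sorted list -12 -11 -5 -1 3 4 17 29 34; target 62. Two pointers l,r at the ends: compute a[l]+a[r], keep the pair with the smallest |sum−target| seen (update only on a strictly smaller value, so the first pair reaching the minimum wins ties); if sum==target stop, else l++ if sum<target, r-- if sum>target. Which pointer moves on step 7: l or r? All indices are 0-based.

l=0 r=8: -12+34=22 d=40 *, l++
l=1 r=8: -11+34=23 d=39 *, l++
l=2 r=8: -5+34=29 d=33 *, l++
l=3 r=8: -1+34=33 d=29 *, l++
l=4 r=8: 3+34=37 d=25 *, l++
l=5 r=8: 4+34=38 d=24 *, l++
l=6 r=8: 17+34=51 d=11 *, l++

l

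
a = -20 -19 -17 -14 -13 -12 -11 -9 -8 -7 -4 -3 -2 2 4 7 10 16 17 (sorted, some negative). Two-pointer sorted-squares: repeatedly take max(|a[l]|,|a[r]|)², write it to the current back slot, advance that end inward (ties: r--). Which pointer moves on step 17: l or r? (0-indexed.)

l

l=0 r=18: |-20|>|17| out[18]=400, l++
l=1 r=18: |-19|>|17| out[17]=361, l++
l=2 r=18: |-17|<=|17| out[16]=289, r--
l=2 r=17: |-17|>|16| out[15]=289, l++
l=3 r=17: |-14|<=|16| out[14]=256, r--
l=3 r=16: |-14|>|10| out[13]=196, l++
l=4 r=16: |-13|>|10| out[12]=169, l++
l=5 r=16: |-12|>|10| out[11]=144, l++
l=6 r=16: |-11|>|10| out[10]=121, l++
l=7 r=16: |-9|<=|10| out[9]=100, r--
l=7 r=15: |-9|>|7| out[8]=81, l++
l=8 r=15: |-8|>|7| out[7]=64, l++
l=9 r=15: |-7|<=|7| out[6]=49, r--
l=9 r=14: |-7|>|4| out[5]=49, l++
l=10 r=14: |-4|<=|4| out[4]=16, r--
l=10 r=13: |-4|>|2| out[3]=16, l++
l=11 r=13: |-3|>|2| out[2]=9, l++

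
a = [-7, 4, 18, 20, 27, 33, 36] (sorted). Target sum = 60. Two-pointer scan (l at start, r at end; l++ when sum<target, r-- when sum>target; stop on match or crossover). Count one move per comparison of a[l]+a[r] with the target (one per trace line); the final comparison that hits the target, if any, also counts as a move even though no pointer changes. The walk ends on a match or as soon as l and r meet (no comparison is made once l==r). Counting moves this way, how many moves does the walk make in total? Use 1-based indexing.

[1,7] -7+36=29 <60 → l++
[2,7] 4+36=40 <60 → l++
[3,7] 18+36=54 <60 → l++
[4,7] 20+36=56 <60 → l++
[5,7] 27+36=63 >60 → r--
[5,6] 27+33=60 → found

6 moves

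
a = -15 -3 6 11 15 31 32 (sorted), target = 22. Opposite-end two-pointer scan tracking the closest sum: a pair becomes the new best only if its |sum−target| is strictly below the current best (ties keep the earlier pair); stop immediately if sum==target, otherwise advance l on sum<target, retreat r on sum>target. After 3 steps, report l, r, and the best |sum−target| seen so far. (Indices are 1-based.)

l=2, r=5, best |Δ|=5

[1,7] -15+32=17 d=5 * → l++
[2,7] -3+32=29 d=7 → r--
[2,6] -3+31=28 d=6 → r--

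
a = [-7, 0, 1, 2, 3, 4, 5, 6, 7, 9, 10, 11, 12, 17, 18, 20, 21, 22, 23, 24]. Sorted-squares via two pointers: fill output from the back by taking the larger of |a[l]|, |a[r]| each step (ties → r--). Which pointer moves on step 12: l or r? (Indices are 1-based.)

r

l=1 r=20: |-7|<=|24| out[20]=576, r--
l=1 r=19: |-7|<=|23| out[19]=529, r--
l=1 r=18: |-7|<=|22| out[18]=484, r--
l=1 r=17: |-7|<=|21| out[17]=441, r--
l=1 r=16: |-7|<=|20| out[16]=400, r--
l=1 r=15: |-7|<=|18| out[15]=324, r--
l=1 r=14: |-7|<=|17| out[14]=289, r--
l=1 r=13: |-7|<=|12| out[13]=144, r--
l=1 r=12: |-7|<=|11| out[12]=121, r--
l=1 r=11: |-7|<=|10| out[11]=100, r--
l=1 r=10: |-7|<=|9| out[10]=81, r--
l=1 r=9: |-7|<=|7| out[9]=49, r--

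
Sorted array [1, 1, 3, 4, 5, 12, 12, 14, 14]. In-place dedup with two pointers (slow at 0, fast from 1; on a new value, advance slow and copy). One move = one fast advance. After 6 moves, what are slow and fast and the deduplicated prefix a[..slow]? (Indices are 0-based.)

slow=0 fast=1: a[fast]=1=a[slow] dup, fast++
slow=0 fast=2: a[fast]=3≠a[slow]=1 write a[1]=3, slow++,fast++
slow=1 fast=3: a[fast]=4≠a[slow]=3 write a[2]=4, slow++,fast++
slow=2 fast=4: a[fast]=5≠a[slow]=4 write a[3]=5, slow++,fast++
slow=3 fast=5: a[fast]=12≠a[slow]=5 write a[4]=12, slow++,fast++
slow=4 fast=6: a[fast]=12=a[slow] dup, fast++

slow=4, fast=7, prefix=[1, 3, 4, 5, 12]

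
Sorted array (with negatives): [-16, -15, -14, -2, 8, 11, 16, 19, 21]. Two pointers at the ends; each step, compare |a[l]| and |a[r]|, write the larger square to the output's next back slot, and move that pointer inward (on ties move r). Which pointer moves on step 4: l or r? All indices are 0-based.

[0,8] |-16|<=|21| out[8]=441 → r--
[0,7] |-16|<=|19| out[7]=361 → r--
[0,6] |-16|<=|16| out[6]=256 → r--
[0,5] |-16|>|11| out[5]=256 → l++

l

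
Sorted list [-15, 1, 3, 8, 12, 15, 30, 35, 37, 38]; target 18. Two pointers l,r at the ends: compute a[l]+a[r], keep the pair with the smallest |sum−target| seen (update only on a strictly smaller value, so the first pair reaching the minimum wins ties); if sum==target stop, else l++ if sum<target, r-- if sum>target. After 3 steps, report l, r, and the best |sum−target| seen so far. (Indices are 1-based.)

l=1, r=7, best |Δ|=2

l=1 r=10: -15+38=23 d=5 *, r--
l=1 r=9: -15+37=22 d=4 *, r--
l=1 r=8: -15+35=20 d=2 *, r--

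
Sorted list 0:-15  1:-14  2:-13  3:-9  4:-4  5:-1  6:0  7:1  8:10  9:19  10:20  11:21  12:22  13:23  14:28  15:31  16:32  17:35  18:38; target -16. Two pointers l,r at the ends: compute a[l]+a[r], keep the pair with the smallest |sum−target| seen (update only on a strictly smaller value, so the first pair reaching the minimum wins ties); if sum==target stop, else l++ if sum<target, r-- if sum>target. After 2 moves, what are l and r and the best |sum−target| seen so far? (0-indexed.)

l=0, r=16, best |Δ|=36

[0,18] -15+38=23 d=39 * → r--
[0,17] -15+35=20 d=36 * → r--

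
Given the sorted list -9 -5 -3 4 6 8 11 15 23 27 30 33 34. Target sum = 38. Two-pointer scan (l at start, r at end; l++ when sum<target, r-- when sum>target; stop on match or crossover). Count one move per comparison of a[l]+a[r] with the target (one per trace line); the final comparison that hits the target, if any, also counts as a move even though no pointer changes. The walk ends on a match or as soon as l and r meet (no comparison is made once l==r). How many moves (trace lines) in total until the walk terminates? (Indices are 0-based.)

l=0 r=12: -9+34=25 <38, l++
l=1 r=12: -5+34=29 <38, l++
l=2 r=12: -3+34=31 <38, l++
l=3 r=12: 4+34=38, found

4 moves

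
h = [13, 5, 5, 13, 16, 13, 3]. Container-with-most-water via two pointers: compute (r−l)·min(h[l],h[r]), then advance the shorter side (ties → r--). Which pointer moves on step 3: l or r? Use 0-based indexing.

[0,6] min(13,3)*6=18 best=18 * → r--
[0,5] min(13,13)*5=65 best=65 * → r--
[0,4] min(13,16)*4=52 best=65 → l++

l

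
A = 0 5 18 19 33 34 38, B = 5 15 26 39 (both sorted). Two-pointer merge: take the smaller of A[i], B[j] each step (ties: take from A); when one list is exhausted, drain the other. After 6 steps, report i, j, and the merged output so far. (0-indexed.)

i=4, j=2, merged so far=[0, 5, 5, 15, 18, 19]

[i=0,j=0] A[i]=0<=B[j]=5 take 0 → i++
[i=1,j=0] A[i]=5<=B[j]=5 take 5 → i++
[i=2,j=0] A[i]=18>B[j]=5 take 5 → j++
[i=2,j=1] A[i]=18>B[j]=15 take 15 → j++
[i=2,j=2] A[i]=18<=B[j]=26 take 18 → i++
[i=3,j=2] A[i]=19<=B[j]=26 take 19 → i++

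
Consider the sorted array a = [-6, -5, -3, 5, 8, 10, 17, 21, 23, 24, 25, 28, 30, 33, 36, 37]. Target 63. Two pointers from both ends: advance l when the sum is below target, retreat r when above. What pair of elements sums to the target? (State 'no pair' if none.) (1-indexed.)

[1,16] -6+37=31 <63 → l++
[2,16] -5+37=32 <63 → l++
[3,16] -3+37=34 <63 → l++
[4,16] 5+37=42 <63 → l++
[5,16] 8+37=45 <63 → l++
[6,16] 10+37=47 <63 → l++
[7,16] 17+37=54 <63 → l++
[8,16] 21+37=58 <63 → l++
[9,16] 23+37=60 <63 → l++
[10,16] 24+37=61 <63 → l++
[11,16] 25+37=62 <63 → l++
[12,16] 28+37=65 >63 → r--
[12,15] 28+36=64 >63 → r--
[12,14] 28+33=61 <63 → l++
[13,14] 30+33=63 → found

(30, 33)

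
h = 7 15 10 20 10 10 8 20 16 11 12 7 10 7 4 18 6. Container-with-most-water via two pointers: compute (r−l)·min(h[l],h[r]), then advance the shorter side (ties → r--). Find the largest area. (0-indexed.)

[0,16] min(7,6)*16=96 best=96 * → r--
[0,15] min(7,18)*15=105 best=105 * → l++
[1,15] min(15,18)*14=210 best=210 * → l++
[2,15] min(10,18)*13=130 best=210 → l++
[3,15] min(20,18)*12=216 best=216 * → r--
[3,14] min(20,4)*11=44 best=216 → r--
[3,13] min(20,7)*10=70 best=216 → r--
[3,12] min(20,10)*9=90 best=216 → r--
[3,11] min(20,7)*8=56 best=216 → r--
[3,10] min(20,12)*7=84 best=216 → r--
[3,9] min(20,11)*6=66 best=216 → r--
[3,8] min(20,16)*5=80 best=216 → r--
[3,7] min(20,20)*4=80 best=216 → r--
[3,6] min(20,8)*3=24 best=216 → r--
[3,5] min(20,10)*2=20 best=216 → r--
[3,4] min(20,10)*1=10 best=216 → r--

max area = 216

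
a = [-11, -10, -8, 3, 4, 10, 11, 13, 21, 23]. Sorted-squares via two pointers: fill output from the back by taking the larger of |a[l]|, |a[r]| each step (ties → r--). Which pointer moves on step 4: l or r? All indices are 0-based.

r

[0,9] |-11|<=|23| out[9]=529 → r--
[0,8] |-11|<=|21| out[8]=441 → r--
[0,7] |-11|<=|13| out[7]=169 → r--
[0,6] |-11|<=|11| out[6]=121 → r--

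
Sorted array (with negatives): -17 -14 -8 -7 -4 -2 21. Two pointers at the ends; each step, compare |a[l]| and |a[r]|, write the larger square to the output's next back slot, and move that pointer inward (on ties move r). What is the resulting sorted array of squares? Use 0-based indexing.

[4, 16, 49, 64, 196, 289, 441]

[0,6] |-17|<=|21| out[6]=441 → r--
[0,5] |-17|>|-2| out[5]=289 → l++
[1,5] |-14|>|-2| out[4]=196 → l++
[2,5] |-8|>|-2| out[3]=64 → l++
[3,5] |-7|>|-2| out[2]=49 → l++
[4,5] |-4|>|-2| out[1]=16 → l++
[5,5] |-2|<=|-2| out[0]=4 → r--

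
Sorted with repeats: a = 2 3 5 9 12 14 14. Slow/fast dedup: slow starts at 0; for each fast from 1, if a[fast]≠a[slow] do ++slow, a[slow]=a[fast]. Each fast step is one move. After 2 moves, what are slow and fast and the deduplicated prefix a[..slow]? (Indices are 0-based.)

(s=0,f=1) a[fast]=3≠a[slow]=2 write a[1]=3 → slow++,fast++
(s=1,f=2) a[fast]=5≠a[slow]=3 write a[2]=5 → slow++,fast++

slow=2, fast=3, prefix=[2, 3, 5]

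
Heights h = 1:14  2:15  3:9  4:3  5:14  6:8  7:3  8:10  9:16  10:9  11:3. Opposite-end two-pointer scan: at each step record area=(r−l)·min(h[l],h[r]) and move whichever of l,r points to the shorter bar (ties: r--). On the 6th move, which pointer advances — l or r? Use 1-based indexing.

l=1 r=11: min(14,3)*10=30 best=30 *, r--
l=1 r=10: min(14,9)*9=81 best=81 *, r--
l=1 r=9: min(14,16)*8=112 best=112 *, l++
l=2 r=9: min(15,16)*7=105 best=112, l++
l=3 r=9: min(9,16)*6=54 best=112, l++
l=4 r=9: min(3,16)*5=15 best=112, l++

l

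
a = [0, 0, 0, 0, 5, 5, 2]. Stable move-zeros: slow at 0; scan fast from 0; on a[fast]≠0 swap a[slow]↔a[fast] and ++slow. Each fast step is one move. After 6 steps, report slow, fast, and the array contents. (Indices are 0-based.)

slow=0 fast=0: a[fast]=0, fast++
slow=0 fast=1: a[fast]=0, fast++
slow=0 fast=2: a[fast]=0, fast++
slow=0 fast=3: a[fast]=0, fast++
slow=0 fast=4: a[fast]=5≠0 swap→a[0]=5, slow++,fast++
slow=1 fast=5: a[fast]=5≠0 swap→a[1]=5, slow++,fast++

slow=2, fast=6, a=[5, 5, 0, 0, 0, 0, 2]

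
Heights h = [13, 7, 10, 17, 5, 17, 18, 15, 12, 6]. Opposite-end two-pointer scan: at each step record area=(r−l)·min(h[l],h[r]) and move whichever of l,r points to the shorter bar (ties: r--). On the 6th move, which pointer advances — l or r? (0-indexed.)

r

[0,9] min(13,6)*9=54 best=54 * → r--
[0,8] min(13,12)*8=96 best=96 * → r--
[0,7] min(13,15)*7=91 best=96 → l++
[1,7] min(7,15)*6=42 best=96 → l++
[2,7] min(10,15)*5=50 best=96 → l++
[3,7] min(17,15)*4=60 best=96 → r--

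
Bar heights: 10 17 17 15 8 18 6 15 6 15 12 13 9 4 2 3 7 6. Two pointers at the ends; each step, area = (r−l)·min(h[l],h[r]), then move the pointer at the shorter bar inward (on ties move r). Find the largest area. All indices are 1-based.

l=1 r=18: min(10,6)*17=102 best=102 *, r--
l=1 r=17: min(10,7)*16=112 best=112 *, r--
l=1 r=16: min(10,3)*15=45 best=112, r--
l=1 r=15: min(10,2)*14=28 best=112, r--
l=1 r=14: min(10,4)*13=52 best=112, r--
l=1 r=13: min(10,9)*12=108 best=112, r--
l=1 r=12: min(10,13)*11=110 best=112, l++
l=2 r=12: min(17,13)*10=130 best=130 *, r--
l=2 r=11: min(17,12)*9=108 best=130, r--
l=2 r=10: min(17,15)*8=120 best=130, r--
l=2 r=9: min(17,6)*7=42 best=130, r--
l=2 r=8: min(17,15)*6=90 best=130, r--
l=2 r=7: min(17,6)*5=30 best=130, r--
l=2 r=6: min(17,18)*4=68 best=130, l++
l=3 r=6: min(17,18)*3=51 best=130, l++
l=4 r=6: min(15,18)*2=30 best=130, l++
l=5 r=6: min(8,18)*1=8 best=130, l++

max area = 130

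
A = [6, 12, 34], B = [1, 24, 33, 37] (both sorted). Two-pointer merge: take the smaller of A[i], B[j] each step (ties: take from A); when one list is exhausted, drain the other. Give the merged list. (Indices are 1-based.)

i=1 j=1: A[i]=6>B[j]=1 take 1, j++
i=1 j=2: A[i]=6<=B[j]=24 take 6, i++
i=2 j=2: A[i]=12<=B[j]=24 take 12, i++
i=3 j=2: A[i]=34>B[j]=24 take 24, j++
i=3 j=3: A[i]=34>B[j]=33 take 33, j++
i=3 j=4: A[i]=34<=B[j]=37 take 34, i++
i=4 j=4: A done, take B[j]=37, j++

[1, 6, 12, 24, 33, 34, 37]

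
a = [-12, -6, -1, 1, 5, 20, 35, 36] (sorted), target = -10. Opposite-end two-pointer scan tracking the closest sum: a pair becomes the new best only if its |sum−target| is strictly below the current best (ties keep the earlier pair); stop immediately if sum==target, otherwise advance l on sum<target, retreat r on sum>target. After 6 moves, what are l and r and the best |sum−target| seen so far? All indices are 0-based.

[0,7] -12+36=24 d=34 * → r--
[0,6] -12+35=23 d=33 * → r--
[0,5] -12+20=8 d=18 * → r--
[0,4] -12+5=-7 d=3 * → r--
[0,3] -12+1=-11 d=1 * → l++
[1,3] -6+1=-5 d=5 → r--

l=1, r=2, best |Δ|=1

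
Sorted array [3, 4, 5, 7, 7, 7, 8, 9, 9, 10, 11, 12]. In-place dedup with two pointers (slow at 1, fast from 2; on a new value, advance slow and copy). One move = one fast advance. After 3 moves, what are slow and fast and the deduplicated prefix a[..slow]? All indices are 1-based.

slow=1 fast=2: a[fast]=4≠a[slow]=3 write a[2]=4, slow++,fast++
slow=2 fast=3: a[fast]=5≠a[slow]=4 write a[3]=5, slow++,fast++
slow=3 fast=4: a[fast]=7≠a[slow]=5 write a[4]=7, slow++,fast++

slow=4, fast=5, prefix=[3, 4, 5, 7]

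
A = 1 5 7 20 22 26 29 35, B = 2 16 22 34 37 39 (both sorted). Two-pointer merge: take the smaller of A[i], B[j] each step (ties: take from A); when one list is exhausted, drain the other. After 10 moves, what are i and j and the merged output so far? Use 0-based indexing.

i=7, j=3, merged so far=[1, 2, 5, 7, 16, 20, 22, 22, 26, 29]

i=0 j=0: A[i]=1<=B[j]=2 take 1, i++
i=1 j=0: A[i]=5>B[j]=2 take 2, j++
i=1 j=1: A[i]=5<=B[j]=16 take 5, i++
i=2 j=1: A[i]=7<=B[j]=16 take 7, i++
i=3 j=1: A[i]=20>B[j]=16 take 16, j++
i=3 j=2: A[i]=20<=B[j]=22 take 20, i++
i=4 j=2: A[i]=22<=B[j]=22 take 22, i++
i=5 j=2: A[i]=26>B[j]=22 take 22, j++
i=5 j=3: A[i]=26<=B[j]=34 take 26, i++
i=6 j=3: A[i]=29<=B[j]=34 take 29, i++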